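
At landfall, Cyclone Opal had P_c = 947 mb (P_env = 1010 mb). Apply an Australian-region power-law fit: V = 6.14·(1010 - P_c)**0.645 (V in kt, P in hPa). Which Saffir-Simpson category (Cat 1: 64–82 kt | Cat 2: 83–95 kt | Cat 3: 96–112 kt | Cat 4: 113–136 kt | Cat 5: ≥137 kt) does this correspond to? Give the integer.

ΔP = 1010 − 947 = 63 mb.
V ≈ 6.14 × 63^0.645 = 6.14 × 14.47 ≈ 89 kt.
89 kt falls in the Category 2 band.

2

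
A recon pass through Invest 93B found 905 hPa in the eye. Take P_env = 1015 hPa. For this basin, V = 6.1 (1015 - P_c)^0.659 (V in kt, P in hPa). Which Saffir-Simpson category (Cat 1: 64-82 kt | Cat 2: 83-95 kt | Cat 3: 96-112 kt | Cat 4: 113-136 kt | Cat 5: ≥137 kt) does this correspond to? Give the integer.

ΔP = 1015 − 905 = 110 hPa.
V ≈ 6.1 × 110^0.659 = 6.1 × 22.15 ≈ 135 kt.
135 kt falls in the Category 4 band.

4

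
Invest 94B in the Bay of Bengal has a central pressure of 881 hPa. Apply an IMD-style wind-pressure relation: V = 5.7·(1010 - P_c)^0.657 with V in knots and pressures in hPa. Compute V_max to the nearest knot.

ΔP = 1010 − 881 = 129 hPa.
129^0.657 ≈ 24.359.
V ≈ 5.7 × 24.359 ≈ 138.8 kt.

139 kt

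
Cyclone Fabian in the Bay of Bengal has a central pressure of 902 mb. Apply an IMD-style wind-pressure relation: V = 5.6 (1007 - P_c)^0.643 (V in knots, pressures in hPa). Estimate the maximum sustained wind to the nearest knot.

112 kt

ΔP = 1007 − 902 = 105 mb.
105^0.643 ≈ 19.935.
V ≈ 5.6 × 19.935 ≈ 111.6 kt.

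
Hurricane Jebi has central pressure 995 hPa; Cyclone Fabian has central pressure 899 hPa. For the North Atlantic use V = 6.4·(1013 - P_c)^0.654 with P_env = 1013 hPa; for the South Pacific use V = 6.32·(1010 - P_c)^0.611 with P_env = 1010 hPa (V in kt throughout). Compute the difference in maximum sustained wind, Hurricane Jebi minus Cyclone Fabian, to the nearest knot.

Hurricane Jebi: ΔP = 18; V ≈ 6.4 × 18^0.654 ≈ 42.38 kt.
Cyclone Fabian: ΔP = 111; V ≈ 6.32 × 111^0.611 ≈ 112.31 kt.
Difference ≈ 42.38 − 112.31 = -69.93 → -70 kt.

-70 kt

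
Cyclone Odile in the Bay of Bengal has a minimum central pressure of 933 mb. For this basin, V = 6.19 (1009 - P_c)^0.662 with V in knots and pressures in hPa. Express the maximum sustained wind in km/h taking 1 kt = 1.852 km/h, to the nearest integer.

ΔP = 1009 − 933 = 76 mb.
V ≈ 6.19 × 76^0.662 = 6.19 × 17.583 ≈ 108.840 kt.
108.840 × 1.852 ≈ 201.57 km/h → 202 km/h.

202 km/h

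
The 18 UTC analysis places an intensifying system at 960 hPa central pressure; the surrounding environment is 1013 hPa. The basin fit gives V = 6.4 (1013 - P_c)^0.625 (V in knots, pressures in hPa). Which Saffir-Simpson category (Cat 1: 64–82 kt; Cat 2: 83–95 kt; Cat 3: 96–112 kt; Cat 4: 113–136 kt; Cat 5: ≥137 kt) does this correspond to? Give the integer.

1

ΔP = 1013 − 960 = 53 hPa.
V ≈ 6.4 × 53^0.625 = 6.4 × 11.96 ≈ 77 kt.
77 kt falls in the Category 1 band.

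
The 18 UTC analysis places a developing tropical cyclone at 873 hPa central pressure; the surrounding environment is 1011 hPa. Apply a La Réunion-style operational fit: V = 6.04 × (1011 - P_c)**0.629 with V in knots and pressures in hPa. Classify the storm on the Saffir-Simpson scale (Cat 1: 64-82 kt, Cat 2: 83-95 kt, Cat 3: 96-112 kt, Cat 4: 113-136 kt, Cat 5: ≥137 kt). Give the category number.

ΔP = 1011 − 873 = 138 hPa.
V ≈ 6.04 × 138^0.629 = 6.04 × 22.18 ≈ 134 kt.
134 kt falls in the Category 4 band.

4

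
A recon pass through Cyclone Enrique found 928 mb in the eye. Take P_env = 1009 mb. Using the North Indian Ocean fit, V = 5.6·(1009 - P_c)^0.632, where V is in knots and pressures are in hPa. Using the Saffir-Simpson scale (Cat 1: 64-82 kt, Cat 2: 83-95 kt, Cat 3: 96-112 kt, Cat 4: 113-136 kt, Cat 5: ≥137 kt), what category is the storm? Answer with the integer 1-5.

2

ΔP = 1009 − 928 = 81 mb.
V ≈ 5.6 × 81^0.632 = 5.6 × 16.08 ≈ 90 kt.
90 kt falls in the Category 2 band.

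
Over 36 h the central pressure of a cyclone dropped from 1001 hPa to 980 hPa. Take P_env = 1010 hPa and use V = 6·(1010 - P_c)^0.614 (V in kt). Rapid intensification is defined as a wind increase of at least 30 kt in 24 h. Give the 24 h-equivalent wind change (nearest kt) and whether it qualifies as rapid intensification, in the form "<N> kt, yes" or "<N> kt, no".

V₁: ΔP = 9, V ≈ 6 × 9^0.614 ≈ 23.12 kt.
V₂: ΔP = 30, V ≈ 6 × 30^0.614 ≈ 48.43 kt.
ΔV over 36 h = 25.31 kt → 24 h equivalent = 25.31 × 24/36 ≈ 16.87 kt.
17 kt < 30 kt ⇒ not rapid intensification.

17 kt, no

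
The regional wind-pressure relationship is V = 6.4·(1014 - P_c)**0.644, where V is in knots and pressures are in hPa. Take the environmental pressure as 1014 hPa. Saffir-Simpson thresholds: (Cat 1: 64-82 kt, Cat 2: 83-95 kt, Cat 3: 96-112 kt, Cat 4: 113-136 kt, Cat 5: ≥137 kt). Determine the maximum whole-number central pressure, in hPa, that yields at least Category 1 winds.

Category 1 begins at V = 64 kt.
Required ΔP = (64/6.4)^(1/0.644) = 10.000^1.553 ≈ 35.71 hPa.
P_c ≤ 1014 − 35.71 = 978.29, so the highest integer P_c is 978 hPa.

978 hPa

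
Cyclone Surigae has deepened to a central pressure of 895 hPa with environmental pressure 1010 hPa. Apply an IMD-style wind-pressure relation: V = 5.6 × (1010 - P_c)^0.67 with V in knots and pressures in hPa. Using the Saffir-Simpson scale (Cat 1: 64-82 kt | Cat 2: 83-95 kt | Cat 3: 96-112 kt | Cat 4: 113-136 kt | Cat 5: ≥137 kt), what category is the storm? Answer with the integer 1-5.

ΔP = 1010 − 895 = 115 hPa.
V ≈ 5.6 × 115^0.67 = 5.6 × 24.03 ≈ 135 kt.
135 kt falls in the Category 4 band.

4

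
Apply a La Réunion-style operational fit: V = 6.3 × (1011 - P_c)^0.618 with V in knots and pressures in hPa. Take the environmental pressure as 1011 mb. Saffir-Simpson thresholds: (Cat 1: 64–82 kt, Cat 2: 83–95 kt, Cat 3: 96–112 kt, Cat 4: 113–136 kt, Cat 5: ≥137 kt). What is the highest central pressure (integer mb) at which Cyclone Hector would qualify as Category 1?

968 mb

Category 1 begins at V = 64 kt.
Required ΔP = (64/6.3)^(1/0.618) = 10.159^1.618 ≈ 42.58 mb.
P_c ≤ 1011 − 42.58 = 968.42, so the highest integer P_c is 968 mb.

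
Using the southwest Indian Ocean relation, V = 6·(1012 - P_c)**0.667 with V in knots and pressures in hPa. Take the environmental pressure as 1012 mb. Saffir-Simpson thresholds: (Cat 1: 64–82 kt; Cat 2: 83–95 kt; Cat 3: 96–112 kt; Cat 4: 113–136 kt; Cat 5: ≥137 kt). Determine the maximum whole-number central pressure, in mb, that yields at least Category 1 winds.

977 mb

Category 1 begins at V = 64 kt.
Required ΔP = (64/6)^(1/0.667) = 10.667^1.499 ≈ 34.78 mb.
P_c ≤ 1012 − 34.78 = 977.22, so the highest integer P_c is 977 mb.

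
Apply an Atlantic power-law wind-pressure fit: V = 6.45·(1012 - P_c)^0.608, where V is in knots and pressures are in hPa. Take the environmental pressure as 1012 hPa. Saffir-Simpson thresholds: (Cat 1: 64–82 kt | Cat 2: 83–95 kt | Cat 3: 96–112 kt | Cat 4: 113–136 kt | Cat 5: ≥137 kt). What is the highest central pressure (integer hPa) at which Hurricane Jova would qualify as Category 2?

Category 2 begins at V = 83 kt.
Required ΔP = (83/6.45)^(1/0.608) = 12.868^1.645 ≈ 66.81 hPa.
P_c ≤ 1012 − 66.81 = 945.19, so the highest integer P_c is 945 hPa.

945 hPa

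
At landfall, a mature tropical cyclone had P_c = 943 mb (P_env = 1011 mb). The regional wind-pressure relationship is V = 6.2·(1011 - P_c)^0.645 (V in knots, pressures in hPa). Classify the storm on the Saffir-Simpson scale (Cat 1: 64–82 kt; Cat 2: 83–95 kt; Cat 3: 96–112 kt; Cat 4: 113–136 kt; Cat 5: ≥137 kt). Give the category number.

ΔP = 1011 − 943 = 68 mb.
V ≈ 6.2 × 68^0.645 = 6.2 × 15.20 ≈ 94 kt.
94 kt falls in the Category 2 band.

2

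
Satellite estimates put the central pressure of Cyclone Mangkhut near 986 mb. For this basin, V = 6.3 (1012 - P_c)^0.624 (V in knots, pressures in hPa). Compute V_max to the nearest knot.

48 kt

ΔP = 1012 − 986 = 26 mb.
26^0.624 ≈ 7.637.
V ≈ 6.3 × 7.637 ≈ 48.1 kt.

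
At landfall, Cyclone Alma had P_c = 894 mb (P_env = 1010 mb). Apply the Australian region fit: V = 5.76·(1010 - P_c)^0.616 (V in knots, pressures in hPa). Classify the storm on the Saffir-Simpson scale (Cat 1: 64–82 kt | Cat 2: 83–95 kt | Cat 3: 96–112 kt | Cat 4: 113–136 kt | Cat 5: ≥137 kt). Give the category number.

3

ΔP = 1010 − 894 = 116 mb.
V ≈ 5.76 × 116^0.616 = 5.76 × 18.69 ≈ 108 kt.
108 kt falls in the Category 3 band.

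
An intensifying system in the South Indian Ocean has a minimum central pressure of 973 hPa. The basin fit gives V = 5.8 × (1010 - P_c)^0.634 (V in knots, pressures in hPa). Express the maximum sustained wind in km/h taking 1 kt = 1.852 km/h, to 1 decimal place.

ΔP = 1010 − 973 = 37 hPa.
V ≈ 5.8 × 37^0.634 = 5.8 × 9.868 ≈ 57.236 kt.
57.236 × 1.852 ≈ 106.00 km/h → 106.0 km/h.

106.0 km/h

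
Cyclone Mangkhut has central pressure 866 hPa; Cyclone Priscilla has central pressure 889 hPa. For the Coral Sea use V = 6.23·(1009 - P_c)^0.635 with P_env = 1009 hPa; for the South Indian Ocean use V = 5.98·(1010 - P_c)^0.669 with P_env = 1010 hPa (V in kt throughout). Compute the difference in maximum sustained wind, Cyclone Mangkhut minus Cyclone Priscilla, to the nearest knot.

-2 kt

Cyclone Mangkhut: ΔP = 143; V ≈ 6.23 × 143^0.635 ≈ 145.59 kt.
Cyclone Priscilla: ΔP = 121; V ≈ 5.98 × 121^0.669 ≈ 147.94 kt.
Difference ≈ 145.59 − 147.94 = -2.35 → -2 kt.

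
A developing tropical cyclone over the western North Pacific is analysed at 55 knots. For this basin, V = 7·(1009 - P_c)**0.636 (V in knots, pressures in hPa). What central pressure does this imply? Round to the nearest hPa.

983 hPa

ΔP = (V / 7)^(1/0.636) = (55/7)^1.572.
55/7 = 7.857; 7.857^1.572 ≈ 25.57 hPa.
P_c = 1009 − 25.57 = 983.43 ≈ 983 hPa.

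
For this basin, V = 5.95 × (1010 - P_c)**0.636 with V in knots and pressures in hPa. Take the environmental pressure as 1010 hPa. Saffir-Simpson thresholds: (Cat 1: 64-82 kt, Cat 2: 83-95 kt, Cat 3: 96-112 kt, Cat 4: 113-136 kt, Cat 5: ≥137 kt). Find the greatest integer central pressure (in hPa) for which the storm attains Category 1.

968 hPa

Category 1 begins at V = 64 kt.
Required ΔP = (64/5.95)^(1/0.636) = 10.756^1.572 ≈ 41.89 hPa.
P_c ≤ 1010 − 41.89 = 968.11, so the highest integer P_c is 968 hPa.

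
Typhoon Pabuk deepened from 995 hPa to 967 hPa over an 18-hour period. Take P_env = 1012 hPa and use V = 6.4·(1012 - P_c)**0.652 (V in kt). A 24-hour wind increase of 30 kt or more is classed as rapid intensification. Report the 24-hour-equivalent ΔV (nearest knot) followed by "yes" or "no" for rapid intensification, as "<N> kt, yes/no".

48 kt, yes

V₁: ΔP = 17, V ≈ 6.4 × 17^0.652 ≈ 40.59 kt.
V₂: ΔP = 45, V ≈ 6.4 × 45^0.652 ≈ 76.57 kt.
ΔV over 18 h = 35.98 kt → 24 h equivalent = 35.98 × 24/18 ≈ 47.97 kt.
48 kt ≥ 30 kt ⇒ rapid intensification.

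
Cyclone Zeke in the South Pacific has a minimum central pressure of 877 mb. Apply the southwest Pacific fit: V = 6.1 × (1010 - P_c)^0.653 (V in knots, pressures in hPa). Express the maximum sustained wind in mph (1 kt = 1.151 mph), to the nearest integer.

ΔP = 1010 − 877 = 133 mb.
V ≈ 6.1 × 133^0.653 = 6.1 × 24.371 ≈ 148.664 kt.
148.664 × 1.151 ≈ 171.11 mph → 171 mph.

171 mph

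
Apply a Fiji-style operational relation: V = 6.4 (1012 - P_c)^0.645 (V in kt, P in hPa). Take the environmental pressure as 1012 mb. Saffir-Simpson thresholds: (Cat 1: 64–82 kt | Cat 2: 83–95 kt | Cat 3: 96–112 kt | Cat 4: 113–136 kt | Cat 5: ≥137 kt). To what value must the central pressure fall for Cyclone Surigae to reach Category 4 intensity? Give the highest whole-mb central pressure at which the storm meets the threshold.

926 mb

Category 4 begins at V = 113 kt.
Required ΔP = (113/6.4)^(1/0.645) = 17.656^1.550 ≈ 85.74 mb.
P_c ≤ 1012 − 85.74 = 926.26, so the highest integer P_c is 926 mb.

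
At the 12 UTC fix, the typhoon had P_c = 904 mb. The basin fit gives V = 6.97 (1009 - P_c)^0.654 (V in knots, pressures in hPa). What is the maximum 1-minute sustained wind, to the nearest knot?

ΔP = 1009 − 904 = 105 mb.
105^0.654 ≈ 20.983.
V ≈ 6.97 × 20.983 ≈ 146.2 kt.

146 kt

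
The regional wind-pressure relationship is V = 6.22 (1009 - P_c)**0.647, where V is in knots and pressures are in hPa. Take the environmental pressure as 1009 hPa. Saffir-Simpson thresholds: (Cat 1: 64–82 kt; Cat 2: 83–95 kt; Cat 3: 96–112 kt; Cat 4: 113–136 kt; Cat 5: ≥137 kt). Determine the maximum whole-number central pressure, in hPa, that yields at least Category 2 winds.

Category 2 begins at V = 83 kt.
Required ΔP = (83/6.22)^(1/0.647) = 13.344^1.546 ≈ 54.86 hPa.
P_c ≤ 1009 − 54.86 = 954.14, so the highest integer P_c is 954 hPa.

954 hPa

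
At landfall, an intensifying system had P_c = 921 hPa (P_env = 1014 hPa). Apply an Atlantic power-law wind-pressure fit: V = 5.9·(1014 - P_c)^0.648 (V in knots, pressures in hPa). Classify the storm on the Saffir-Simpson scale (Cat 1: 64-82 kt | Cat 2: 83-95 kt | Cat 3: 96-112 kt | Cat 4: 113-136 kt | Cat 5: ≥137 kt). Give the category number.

ΔP = 1014 − 921 = 93 hPa.
V ≈ 5.9 × 93^0.648 = 5.9 × 18.86 ≈ 111 kt.
111 kt falls in the Category 3 band.

3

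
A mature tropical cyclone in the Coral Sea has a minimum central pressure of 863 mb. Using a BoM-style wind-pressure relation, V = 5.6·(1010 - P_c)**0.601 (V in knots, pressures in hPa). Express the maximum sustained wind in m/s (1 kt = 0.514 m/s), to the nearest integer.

58 m/s

ΔP = 1010 − 863 = 147 mb.
V ≈ 5.6 × 147^0.601 = 5.6 × 20.070 ≈ 112.395 kt.
112.395 × 0.514 ≈ 57.77 m/s → 58 m/s.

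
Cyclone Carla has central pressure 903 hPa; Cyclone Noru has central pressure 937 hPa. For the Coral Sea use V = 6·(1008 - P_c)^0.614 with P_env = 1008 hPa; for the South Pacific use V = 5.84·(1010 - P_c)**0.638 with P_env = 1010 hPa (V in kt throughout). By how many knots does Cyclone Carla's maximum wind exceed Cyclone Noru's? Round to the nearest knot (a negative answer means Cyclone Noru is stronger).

14 kt

Cyclone Carla: ΔP = 105; V ≈ 6 × 105^0.614 ≈ 104.51 kt.
Cyclone Noru: ΔP = 73; V ≈ 5.84 × 73^0.638 ≈ 90.20 kt.
Difference ≈ 104.51 − 90.20 = 14.31 → 14 kt.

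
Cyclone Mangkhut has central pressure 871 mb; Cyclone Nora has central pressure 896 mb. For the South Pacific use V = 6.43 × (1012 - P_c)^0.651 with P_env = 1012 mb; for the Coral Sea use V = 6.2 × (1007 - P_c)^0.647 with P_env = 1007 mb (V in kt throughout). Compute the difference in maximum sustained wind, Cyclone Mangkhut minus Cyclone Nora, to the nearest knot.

Cyclone Mangkhut: ΔP = 141; V ≈ 6.43 × 141^0.651 ≈ 161.20 kt.
Cyclone Nora: ΔP = 111; V ≈ 6.2 × 111^0.647 ≈ 130.53 kt.
Difference ≈ 161.20 − 130.53 = 30.67 → 31 kt.

31 kt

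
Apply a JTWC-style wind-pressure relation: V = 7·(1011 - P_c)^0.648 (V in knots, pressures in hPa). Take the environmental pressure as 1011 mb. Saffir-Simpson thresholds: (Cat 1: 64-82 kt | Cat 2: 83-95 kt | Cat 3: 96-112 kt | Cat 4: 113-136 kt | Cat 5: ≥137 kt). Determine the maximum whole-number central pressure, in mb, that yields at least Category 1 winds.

Category 1 begins at V = 64 kt.
Required ΔP = (64/7)^(1/0.648) = 9.143^1.543 ≈ 30.42 mb.
P_c ≤ 1011 − 30.42 = 980.58, so the highest integer P_c is 980 mb.

980 mb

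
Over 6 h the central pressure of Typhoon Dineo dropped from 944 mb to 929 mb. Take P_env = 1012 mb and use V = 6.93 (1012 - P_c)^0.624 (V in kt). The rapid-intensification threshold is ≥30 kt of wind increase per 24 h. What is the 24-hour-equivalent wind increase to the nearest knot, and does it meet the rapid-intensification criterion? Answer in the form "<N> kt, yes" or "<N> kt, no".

51 kt, yes

V₁: ΔP = 68, V ≈ 6.93 × 68^0.624 ≈ 96.43 kt.
V₂: ΔP = 83, V ≈ 6.93 × 83^0.624 ≈ 109.20 kt.
ΔV over 6 h = 12.77 kt → 24 h equivalent = 12.77 × 24/6 ≈ 51.08 kt.
51 kt ≥ 30 kt ⇒ rapid intensification.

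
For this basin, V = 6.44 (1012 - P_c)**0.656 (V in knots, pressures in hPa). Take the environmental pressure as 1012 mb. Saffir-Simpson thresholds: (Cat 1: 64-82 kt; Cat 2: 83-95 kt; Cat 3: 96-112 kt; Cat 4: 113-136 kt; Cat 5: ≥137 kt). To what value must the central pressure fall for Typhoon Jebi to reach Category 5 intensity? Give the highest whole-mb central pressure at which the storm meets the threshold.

Category 5 begins at V = 137 kt.
Required ΔP = (137/6.44)^(1/0.656) = 21.273^1.524 ≈ 105.72 mb.
P_c ≤ 1012 − 105.72 = 906.28, so the highest integer P_c is 906 mb.

906 mb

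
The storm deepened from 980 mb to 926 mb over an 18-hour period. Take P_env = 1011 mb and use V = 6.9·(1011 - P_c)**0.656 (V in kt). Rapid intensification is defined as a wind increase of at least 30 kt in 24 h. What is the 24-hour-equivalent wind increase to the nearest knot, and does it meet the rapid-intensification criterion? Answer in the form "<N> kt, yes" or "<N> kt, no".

V₁: ΔP = 31, V ≈ 6.9 × 31^0.656 ≈ 65.64 kt.
V₂: ΔP = 85, V ≈ 6.9 × 85^0.656 ≈ 127.22 kt.
ΔV over 18 h = 61.58 kt → 24 h equivalent = 61.58 × 24/18 ≈ 82.11 kt.
82 kt ≥ 30 kt ⇒ rapid intensification.

82 kt, yes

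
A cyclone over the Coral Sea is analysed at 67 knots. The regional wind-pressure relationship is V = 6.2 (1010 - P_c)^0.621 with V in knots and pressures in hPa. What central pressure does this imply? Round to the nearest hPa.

964 hPa

ΔP = (V / 6.2)^(1/0.621) = (67/6.2)^1.610.
67/6.2 = 10.806; 10.806^1.610 ≈ 46.19 hPa.
P_c = 1010 − 46.19 = 963.81 ≈ 964 hPa.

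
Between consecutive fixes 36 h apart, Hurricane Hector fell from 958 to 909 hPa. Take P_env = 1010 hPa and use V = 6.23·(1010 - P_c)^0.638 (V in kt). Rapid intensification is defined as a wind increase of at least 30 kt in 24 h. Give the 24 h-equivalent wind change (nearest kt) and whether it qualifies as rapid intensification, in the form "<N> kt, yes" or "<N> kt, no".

V₁: ΔP = 52, V ≈ 6.23 × 52^0.638 ≈ 77.50 kt.
V₂: ΔP = 101, V ≈ 6.23 × 101^0.638 ≈ 118.37 kt.
ΔV over 36 h = 40.87 kt → 24 h equivalent = 40.87 × 24/36 ≈ 27.25 kt.
27 kt < 30 kt ⇒ not rapid intensification.

27 kt, no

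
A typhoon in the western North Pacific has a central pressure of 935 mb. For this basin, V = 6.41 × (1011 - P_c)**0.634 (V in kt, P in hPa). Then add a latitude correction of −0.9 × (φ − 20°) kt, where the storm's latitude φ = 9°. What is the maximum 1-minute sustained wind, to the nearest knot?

ΔP = 1011 − 935 = 76 mb.
76^0.634 ≈ 15.575.
V ≈ 6.41 × 15.575 ≈ 99.8 kt.
Latitude correction: −0.9 × (9 − 20) = 9.9 kt.
Corrected V ≈ 109.7 kt → 110 kt.

110 kt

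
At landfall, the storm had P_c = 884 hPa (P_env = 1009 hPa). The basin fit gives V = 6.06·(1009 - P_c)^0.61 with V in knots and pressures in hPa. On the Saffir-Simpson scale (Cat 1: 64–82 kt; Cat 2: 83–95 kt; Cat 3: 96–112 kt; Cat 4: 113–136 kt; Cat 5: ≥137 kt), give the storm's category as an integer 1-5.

4

ΔP = 1009 − 884 = 125 hPa.
V ≈ 6.06 × 125^0.61 = 6.06 × 19.02 ≈ 115 kt.
115 kt falls in the Category 4 band.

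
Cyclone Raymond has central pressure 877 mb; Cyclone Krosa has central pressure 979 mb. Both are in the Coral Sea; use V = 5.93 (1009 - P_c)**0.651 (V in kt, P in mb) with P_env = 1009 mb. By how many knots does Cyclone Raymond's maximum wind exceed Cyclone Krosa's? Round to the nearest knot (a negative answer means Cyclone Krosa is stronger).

Cyclone Raymond: ΔP = 132; V ≈ 5.93 × 132^0.651 ≈ 142.41 kt.
Cyclone Krosa: ΔP = 30; V ≈ 5.93 × 30^0.651 ≈ 54.28 kt.
Difference ≈ 142.41 − 54.28 = 88.13 → 88 kt.

88 kt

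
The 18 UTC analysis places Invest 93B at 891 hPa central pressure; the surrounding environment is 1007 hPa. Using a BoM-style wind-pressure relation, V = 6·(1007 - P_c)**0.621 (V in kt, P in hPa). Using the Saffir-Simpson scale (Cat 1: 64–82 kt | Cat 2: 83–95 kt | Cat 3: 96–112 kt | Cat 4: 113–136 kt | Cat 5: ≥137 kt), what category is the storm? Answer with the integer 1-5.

4

ΔP = 1007 − 891 = 116 hPa.
V ≈ 6 × 116^0.621 = 6 × 19.14 ≈ 115 kt.
115 kt falls in the Category 4 band.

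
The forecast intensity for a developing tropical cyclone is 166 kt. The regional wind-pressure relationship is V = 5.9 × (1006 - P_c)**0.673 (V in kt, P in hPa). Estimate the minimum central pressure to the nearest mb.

864 mb

ΔP = (V / 5.9)^(1/0.673) = (166/5.9)^1.486.
166/5.9 = 28.136; 28.136^1.486 ≈ 142.37 mb.
P_c = 1006 − 142.37 = 863.63 ≈ 864 mb.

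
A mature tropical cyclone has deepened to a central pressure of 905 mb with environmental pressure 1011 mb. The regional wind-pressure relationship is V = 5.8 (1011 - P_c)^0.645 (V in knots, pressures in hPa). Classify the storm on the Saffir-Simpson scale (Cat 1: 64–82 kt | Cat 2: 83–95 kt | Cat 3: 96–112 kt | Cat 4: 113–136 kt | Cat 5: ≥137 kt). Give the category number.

4

ΔP = 1011 − 905 = 106 mb.
V ≈ 5.8 × 106^0.645 = 5.8 × 20.25 ≈ 117 kt.
117 kt falls in the Category 4 band.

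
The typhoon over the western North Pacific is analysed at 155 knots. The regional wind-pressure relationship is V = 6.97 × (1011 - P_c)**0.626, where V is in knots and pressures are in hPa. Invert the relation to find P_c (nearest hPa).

869 hPa

ΔP = (V / 6.97)^(1/0.626) = (155/6.97)^1.597.
155/6.97 = 22.238; 22.238^1.597 ≈ 141.88 hPa.
P_c = 1011 − 141.88 = 869.12 ≈ 869 hPa.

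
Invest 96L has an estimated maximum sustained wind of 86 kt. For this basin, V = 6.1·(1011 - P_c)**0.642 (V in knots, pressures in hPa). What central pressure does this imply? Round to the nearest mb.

ΔP = (V / 6.1)^(1/0.642) = (86/6.1)^1.558.
86/6.1 = 14.098; 14.098^1.558 ≈ 61.66 mb.
P_c = 1011 − 61.66 = 949.34 ≈ 949 mb.

949 mb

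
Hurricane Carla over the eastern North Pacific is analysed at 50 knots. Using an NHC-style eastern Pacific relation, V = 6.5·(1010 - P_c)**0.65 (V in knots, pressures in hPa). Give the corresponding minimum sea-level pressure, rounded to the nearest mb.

987 mb

ΔP = (V / 6.5)^(1/0.65) = (50/6.5)^1.538.
50/6.5 = 7.692; 7.692^1.538 ≈ 23.08 mb.
P_c = 1010 − 23.08 = 986.92 ≈ 987 mb.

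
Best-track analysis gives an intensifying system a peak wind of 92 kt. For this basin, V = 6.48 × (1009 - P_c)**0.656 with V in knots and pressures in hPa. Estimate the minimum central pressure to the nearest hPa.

ΔP = (V / 6.48)^(1/0.656) = (92/6.48)^1.524.
92/6.48 = 14.198; 14.198^1.524 ≈ 57.07 hPa.
P_c = 1009 − 57.07 = 951.93 ≈ 952 hPa.

952 hPa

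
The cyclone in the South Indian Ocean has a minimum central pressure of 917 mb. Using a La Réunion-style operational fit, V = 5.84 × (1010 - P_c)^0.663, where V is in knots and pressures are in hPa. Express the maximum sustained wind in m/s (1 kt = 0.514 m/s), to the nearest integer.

ΔP = 1010 − 917 = 93 mb.
V ≈ 5.84 × 93^0.663 = 5.84 × 20.189 ≈ 117.901 kt.
117.901 × 0.514 ≈ 60.60 m/s → 61 m/s.

61 m/s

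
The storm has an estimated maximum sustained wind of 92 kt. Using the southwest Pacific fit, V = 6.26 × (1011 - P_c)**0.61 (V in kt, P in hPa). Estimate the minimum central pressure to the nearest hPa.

ΔP = (V / 6.26)^(1/0.61) = (92/6.26)^1.639.
92/6.26 = 14.696; 14.696^1.639 ≈ 81.93 hPa.
P_c = 1011 − 81.93 = 929.07 ≈ 929 hPa.

929 hPa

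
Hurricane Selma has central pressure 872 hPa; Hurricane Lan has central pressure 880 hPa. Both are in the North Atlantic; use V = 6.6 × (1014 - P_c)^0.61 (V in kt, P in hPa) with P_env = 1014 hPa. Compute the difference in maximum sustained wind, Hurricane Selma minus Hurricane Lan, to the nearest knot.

Hurricane Selma: ΔP = 142; V ≈ 6.6 × 142^0.61 ≈ 135.66 kt.
Hurricane Lan: ΔP = 134; V ≈ 6.6 × 134^0.61 ≈ 130.94 kt.
Difference ≈ 135.66 − 130.94 = 4.72 → 5 kt.

5 kt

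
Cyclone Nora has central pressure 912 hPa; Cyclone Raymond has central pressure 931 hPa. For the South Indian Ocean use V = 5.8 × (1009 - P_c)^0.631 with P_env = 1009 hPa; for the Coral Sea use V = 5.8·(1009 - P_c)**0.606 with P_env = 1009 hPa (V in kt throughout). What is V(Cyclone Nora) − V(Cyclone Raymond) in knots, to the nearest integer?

23 kt

Cyclone Nora: ΔP = 97; V ≈ 5.8 × 97^0.631 ≈ 104.01 kt.
Cyclone Raymond: ΔP = 78; V ≈ 5.8 × 78^0.606 ≈ 81.29 kt.
Difference ≈ 104.01 − 81.29 = 22.72 → 23 kt.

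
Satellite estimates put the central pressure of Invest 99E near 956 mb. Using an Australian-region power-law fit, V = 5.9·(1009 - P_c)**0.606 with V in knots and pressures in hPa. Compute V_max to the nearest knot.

65 kt

ΔP = 1009 − 956 = 53 mb.
53^0.606 ≈ 11.089.
V ≈ 5.9 × 11.089 ≈ 65.4 kt.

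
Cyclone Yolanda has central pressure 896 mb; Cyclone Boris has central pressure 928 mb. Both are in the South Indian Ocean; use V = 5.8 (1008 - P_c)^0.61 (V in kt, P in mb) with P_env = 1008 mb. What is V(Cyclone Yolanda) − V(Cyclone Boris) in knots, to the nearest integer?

Cyclone Yolanda: ΔP = 112; V ≈ 5.8 × 112^0.61 ≈ 103.15 kt.
Cyclone Boris: ΔP = 80; V ≈ 5.8 × 80^0.61 ≈ 84.01 kt.
Difference ≈ 103.15 − 84.01 = 19.14 → 19 kt.

19 kt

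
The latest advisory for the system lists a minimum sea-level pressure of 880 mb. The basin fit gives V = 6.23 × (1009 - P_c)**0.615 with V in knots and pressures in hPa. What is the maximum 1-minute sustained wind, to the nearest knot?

ΔP = 1009 − 880 = 129 mb.
129^0.615 ≈ 19.862.
V ≈ 6.23 × 19.862 ≈ 123.7 kt.

124 kt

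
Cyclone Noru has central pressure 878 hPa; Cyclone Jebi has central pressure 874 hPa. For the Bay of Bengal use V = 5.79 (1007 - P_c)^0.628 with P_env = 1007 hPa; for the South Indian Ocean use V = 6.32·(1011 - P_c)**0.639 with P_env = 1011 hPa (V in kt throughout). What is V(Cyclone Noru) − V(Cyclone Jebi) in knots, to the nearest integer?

Cyclone Noru: ΔP = 129; V ≈ 5.79 × 129^0.628 ≈ 122.50 kt.
Cyclone Jebi: ΔP = 137; V ≈ 6.32 × 137^0.639 ≈ 146.58 kt.
Difference ≈ 122.50 − 146.58 = -24.08 → -24 kt.

-24 kt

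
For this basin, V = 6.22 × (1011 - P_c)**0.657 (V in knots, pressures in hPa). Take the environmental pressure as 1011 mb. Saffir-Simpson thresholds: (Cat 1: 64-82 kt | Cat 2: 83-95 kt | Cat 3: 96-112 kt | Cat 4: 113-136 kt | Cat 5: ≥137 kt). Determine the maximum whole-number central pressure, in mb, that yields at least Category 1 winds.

Category 1 begins at V = 64 kt.
Required ΔP = (64/6.22)^(1/0.657) = 10.289^1.522 ≈ 34.75 mb.
P_c ≤ 1011 − 34.75 = 976.25, so the highest integer P_c is 976 mb.

976 mb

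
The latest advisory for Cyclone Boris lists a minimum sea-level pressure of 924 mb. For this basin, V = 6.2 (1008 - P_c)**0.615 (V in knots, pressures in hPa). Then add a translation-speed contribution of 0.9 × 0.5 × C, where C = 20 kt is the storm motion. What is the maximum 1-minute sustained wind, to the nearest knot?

104 kt

ΔP = 1008 − 924 = 84 mb.
84^0.615 ≈ 15.256.
V ≈ 6.2 × 15.256 ≈ 94.6 kt.
Translation term: 0.9 × 0.5 × 20 = 9 kt.
Corrected V ≈ 103.6 kt → 104 kt.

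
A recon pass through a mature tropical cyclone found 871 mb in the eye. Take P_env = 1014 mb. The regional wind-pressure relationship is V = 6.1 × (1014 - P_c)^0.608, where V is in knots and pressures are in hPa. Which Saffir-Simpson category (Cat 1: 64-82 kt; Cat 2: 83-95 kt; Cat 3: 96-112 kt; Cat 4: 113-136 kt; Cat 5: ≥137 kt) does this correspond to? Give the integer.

ΔP = 1014 − 871 = 143 mb.
V ≈ 6.1 × 143^0.608 = 6.1 × 20.44 ≈ 125 kt.
125 kt falls in the Category 4 band.

4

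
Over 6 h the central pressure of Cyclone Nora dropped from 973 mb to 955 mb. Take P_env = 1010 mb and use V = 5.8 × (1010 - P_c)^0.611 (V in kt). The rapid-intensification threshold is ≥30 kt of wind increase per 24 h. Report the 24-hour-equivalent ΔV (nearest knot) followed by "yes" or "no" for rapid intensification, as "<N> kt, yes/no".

V₁: ΔP = 37, V ≈ 5.8 × 37^0.611 ≈ 52.67 kt.
V₂: ΔP = 55, V ≈ 5.8 × 55^0.611 ≈ 67.11 kt.
ΔV over 6 h = 14.44 kt → 24 h equivalent = 14.44 × 24/6 ≈ 57.76 kt.
58 kt ≥ 30 kt ⇒ rapid intensification.

58 kt, yes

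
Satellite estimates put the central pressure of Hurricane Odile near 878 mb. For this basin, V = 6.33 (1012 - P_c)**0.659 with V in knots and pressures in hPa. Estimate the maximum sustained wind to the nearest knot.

160 kt

ΔP = 1012 − 878 = 134 mb.
134^0.659 ≈ 25.221.
V ≈ 6.33 × 25.221 ≈ 159.6 kt.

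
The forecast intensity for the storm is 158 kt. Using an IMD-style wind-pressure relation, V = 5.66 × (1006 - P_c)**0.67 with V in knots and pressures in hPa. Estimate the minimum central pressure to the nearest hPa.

862 hPa

ΔP = (V / 5.66)^(1/0.67) = (158/5.66)^1.493.
158/5.66 = 27.915; 27.915^1.493 ≈ 143.87 hPa.
P_c = 1006 − 143.87 = 862.13 ≈ 862 hPa.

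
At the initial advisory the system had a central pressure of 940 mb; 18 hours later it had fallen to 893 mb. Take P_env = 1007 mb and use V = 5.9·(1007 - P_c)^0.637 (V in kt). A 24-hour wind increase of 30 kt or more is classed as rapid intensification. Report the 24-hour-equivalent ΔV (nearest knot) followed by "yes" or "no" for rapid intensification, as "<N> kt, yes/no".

V₁: ΔP = 67, V ≈ 5.9 × 67^0.637 ≈ 85.91 kt.
V₂: ΔP = 114, V ≈ 5.9 × 114^0.637 ≈ 120.53 kt.
ΔV over 18 h = 34.62 kt → 24 h equivalent = 34.62 × 24/18 ≈ 46.16 kt.
46 kt ≥ 30 kt ⇒ rapid intensification.

46 kt, yes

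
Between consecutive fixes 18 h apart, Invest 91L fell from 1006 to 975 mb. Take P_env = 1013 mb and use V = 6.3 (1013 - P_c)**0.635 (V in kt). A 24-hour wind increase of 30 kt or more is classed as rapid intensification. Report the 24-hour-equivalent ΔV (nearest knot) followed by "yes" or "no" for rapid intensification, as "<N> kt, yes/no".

56 kt, yes

V₁: ΔP = 7, V ≈ 6.3 × 7^0.635 ≈ 21.68 kt.
V₂: ΔP = 38, V ≈ 6.3 × 38^0.635 ≈ 63.46 kt.
ΔV over 18 h = 41.78 kt → 24 h equivalent = 41.78 × 24/18 ≈ 55.71 kt.
56 kt ≥ 30 kt ⇒ rapid intensification.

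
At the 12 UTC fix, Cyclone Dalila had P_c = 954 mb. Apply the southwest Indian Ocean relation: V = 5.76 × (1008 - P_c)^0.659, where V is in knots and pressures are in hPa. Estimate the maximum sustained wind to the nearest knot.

80 kt

ΔP = 1008 − 954 = 54 mb.
54^0.659 ≈ 13.856.
V ≈ 5.76 × 13.856 ≈ 79.8 kt.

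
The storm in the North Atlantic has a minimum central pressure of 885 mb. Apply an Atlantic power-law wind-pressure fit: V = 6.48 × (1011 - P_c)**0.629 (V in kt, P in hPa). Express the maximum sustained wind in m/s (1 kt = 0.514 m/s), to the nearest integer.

70 m/s

ΔP = 1011 − 885 = 126 mb.
V ≈ 6.48 × 126^0.629 = 6.48 × 20.948 ≈ 135.740 kt.
135.740 × 0.514 ≈ 69.77 m/s → 70 m/s.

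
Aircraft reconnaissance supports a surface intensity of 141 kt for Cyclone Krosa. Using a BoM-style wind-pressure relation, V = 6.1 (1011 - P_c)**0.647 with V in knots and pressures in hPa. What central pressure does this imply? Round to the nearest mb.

ΔP = (V / 6.1)^(1/0.647) = (141/6.1)^1.546.
141/6.1 = 23.115; 23.115^1.546 ≈ 128.24 mb.
P_c = 1011 − 128.24 = 882.76 ≈ 883 mb.

883 mb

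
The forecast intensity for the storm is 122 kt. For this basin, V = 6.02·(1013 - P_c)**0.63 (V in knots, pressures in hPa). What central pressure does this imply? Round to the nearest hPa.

ΔP = (V / 6.02)^(1/0.63) = (122/6.02)^1.587.
122/6.02 = 20.266; 20.266^1.587 ≈ 118.64 hPa.
P_c = 1013 − 118.64 = 894.36 ≈ 894 hPa.

894 hPa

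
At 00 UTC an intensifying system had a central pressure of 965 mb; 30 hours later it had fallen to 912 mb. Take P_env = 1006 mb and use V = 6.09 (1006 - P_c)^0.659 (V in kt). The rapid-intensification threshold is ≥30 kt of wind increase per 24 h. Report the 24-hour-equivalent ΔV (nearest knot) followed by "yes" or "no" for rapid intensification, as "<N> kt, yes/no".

V₁: ΔP = 41, V ≈ 6.09 × 41^0.659 ≈ 70.38 kt.
V₂: ΔP = 94, V ≈ 6.09 × 94^0.659 ≈ 121.59 kt.
ΔV over 30 h = 51.21 kt → 24 h equivalent = 51.21 × 24/30 ≈ 40.97 kt.
41 kt ≥ 30 kt ⇒ rapid intensification.

41 kt, yes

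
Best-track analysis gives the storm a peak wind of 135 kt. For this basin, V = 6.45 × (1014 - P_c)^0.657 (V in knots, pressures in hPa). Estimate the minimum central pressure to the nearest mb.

ΔP = (V / 6.45)^(1/0.657) = (135/6.45)^1.522.
135/6.45 = 20.930; 20.930^1.522 ≈ 102.40 mb.
P_c = 1014 − 102.40 = 911.60 ≈ 912 mb.

912 mb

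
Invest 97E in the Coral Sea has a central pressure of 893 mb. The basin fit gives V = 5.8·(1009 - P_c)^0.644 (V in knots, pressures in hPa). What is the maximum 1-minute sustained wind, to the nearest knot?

ΔP = 1009 − 893 = 116 mb.
116^0.644 ≈ 21.356.
V ≈ 5.8 × 21.356 ≈ 123.9 kt.

124 kt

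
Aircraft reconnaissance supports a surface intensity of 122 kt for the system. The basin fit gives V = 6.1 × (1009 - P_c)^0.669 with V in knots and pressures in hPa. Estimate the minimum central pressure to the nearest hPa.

ΔP = (V / 6.1)^(1/0.669) = (122/6.1)^1.495.
122/6.1 = 20.000; 20.000^1.495 ≈ 88.05 hPa.
P_c = 1009 − 88.05 = 920.95 ≈ 921 hPa.

921 hPa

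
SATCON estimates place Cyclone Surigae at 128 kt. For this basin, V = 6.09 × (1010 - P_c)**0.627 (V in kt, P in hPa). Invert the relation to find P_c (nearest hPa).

881 hPa

ΔP = (V / 6.09)^(1/0.627) = (128/6.09)^1.595.
128/6.09 = 21.018; 21.018^1.595 ≈ 128.65 hPa.
P_c = 1010 − 128.65 = 881.35 ≈ 881 hPa.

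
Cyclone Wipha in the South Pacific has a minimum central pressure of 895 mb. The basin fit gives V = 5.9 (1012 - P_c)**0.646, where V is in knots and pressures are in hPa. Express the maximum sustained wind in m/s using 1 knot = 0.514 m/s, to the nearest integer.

ΔP = 1012 − 895 = 117 mb.
V ≈ 5.9 × 117^0.646 = 5.9 × 21.679 ≈ 127.909 kt.
127.909 × 0.514 ≈ 65.75 m/s → 66 m/s.

66 m/s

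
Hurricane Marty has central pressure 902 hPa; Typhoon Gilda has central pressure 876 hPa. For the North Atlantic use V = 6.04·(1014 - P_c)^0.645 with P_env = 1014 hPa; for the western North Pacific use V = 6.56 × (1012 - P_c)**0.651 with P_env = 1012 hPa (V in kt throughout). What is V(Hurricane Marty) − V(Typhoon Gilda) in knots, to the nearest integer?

Hurricane Marty: ΔP = 112; V ≈ 6.04 × 112^0.645 ≈ 126.70 kt.
Typhoon Gilda: ΔP = 136; V ≈ 6.56 × 136^0.651 ≈ 160.63 kt.
Difference ≈ 126.70 − 160.63 = -33.93 → -34 kt.

-34 kt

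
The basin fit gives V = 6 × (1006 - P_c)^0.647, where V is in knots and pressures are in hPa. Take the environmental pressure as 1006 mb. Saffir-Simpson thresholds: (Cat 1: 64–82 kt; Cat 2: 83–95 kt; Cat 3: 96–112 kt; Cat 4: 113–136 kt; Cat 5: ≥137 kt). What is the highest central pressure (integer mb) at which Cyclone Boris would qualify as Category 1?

Category 1 begins at V = 64 kt.
Required ΔP = (64/6)^(1/0.647) = 10.667^1.546 ≈ 38.81 mb.
P_c ≤ 1006 − 38.81 = 967.19, so the highest integer P_c is 967 mb.

967 mb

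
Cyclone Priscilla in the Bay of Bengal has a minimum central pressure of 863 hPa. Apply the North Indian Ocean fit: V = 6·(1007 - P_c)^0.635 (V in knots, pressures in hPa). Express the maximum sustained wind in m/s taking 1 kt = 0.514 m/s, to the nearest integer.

ΔP = 1007 − 863 = 144 hPa.
V ≈ 6 × 144^0.635 = 6 × 23.473 ≈ 140.835 kt.
140.835 × 0.514 ≈ 72.39 m/s → 72 m/s.

72 m/s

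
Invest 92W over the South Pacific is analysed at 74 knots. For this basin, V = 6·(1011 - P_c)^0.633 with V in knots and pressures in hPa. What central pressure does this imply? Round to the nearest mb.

958 mb

ΔP = (V / 6)^(1/0.633) = (74/6)^1.580.
74/6 = 12.333; 12.333^1.580 ≈ 52.93 mb.
P_c = 1011 − 52.93 = 958.07 ≈ 958 mb.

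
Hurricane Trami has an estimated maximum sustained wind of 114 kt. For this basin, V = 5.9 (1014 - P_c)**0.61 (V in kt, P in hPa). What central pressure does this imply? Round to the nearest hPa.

886 hPa

ΔP = (V / 5.9)^(1/0.61) = (114/5.9)^1.639.
114/5.9 = 19.322; 19.322^1.639 ≈ 128.32 hPa.
P_c = 1014 − 128.32 = 885.68 ≈ 886 hPa.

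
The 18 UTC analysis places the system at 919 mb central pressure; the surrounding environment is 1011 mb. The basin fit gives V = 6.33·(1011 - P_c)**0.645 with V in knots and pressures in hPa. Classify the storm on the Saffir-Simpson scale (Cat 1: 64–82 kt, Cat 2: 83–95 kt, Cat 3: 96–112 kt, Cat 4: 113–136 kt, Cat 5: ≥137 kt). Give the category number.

ΔP = 1011 − 919 = 92 mb.
V ≈ 6.33 × 92^0.645 = 6.33 × 18.48 ≈ 117 kt.
117 kt falls in the Category 4 band.

4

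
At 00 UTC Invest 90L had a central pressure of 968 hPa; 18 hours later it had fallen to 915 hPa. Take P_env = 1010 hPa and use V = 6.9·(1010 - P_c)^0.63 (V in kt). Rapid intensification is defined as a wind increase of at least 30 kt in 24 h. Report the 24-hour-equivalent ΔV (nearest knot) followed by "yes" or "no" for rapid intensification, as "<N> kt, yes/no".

V₁: ΔP = 42, V ≈ 6.9 × 42^0.63 ≈ 72.69 kt.
V₂: ΔP = 95, V ≈ 6.9 × 95^0.63 ≈ 121.57 kt.
ΔV over 18 h = 48.88 kt → 24 h equivalent = 48.88 × 24/18 ≈ 65.17 kt.
65 kt ≥ 30 kt ⇒ rapid intensification.

65 kt, yes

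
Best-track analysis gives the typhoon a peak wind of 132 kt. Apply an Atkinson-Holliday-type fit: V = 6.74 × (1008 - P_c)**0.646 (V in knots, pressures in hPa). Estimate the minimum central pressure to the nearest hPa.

908 hPa

ΔP = (V / 6.74)^(1/0.646) = (132/6.74)^1.548.
132/6.74 = 19.585; 19.585^1.548 ≈ 99.97 hPa.
P_c = 1008 − 99.97 = 908.03 ≈ 908 hPa.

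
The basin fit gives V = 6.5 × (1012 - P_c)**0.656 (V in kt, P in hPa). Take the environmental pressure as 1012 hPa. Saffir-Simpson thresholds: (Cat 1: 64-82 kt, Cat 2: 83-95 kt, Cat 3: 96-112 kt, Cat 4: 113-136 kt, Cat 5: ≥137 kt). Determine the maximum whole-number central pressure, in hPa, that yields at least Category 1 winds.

979 hPa

Category 1 begins at V = 64 kt.
Required ΔP = (64/6.5)^(1/0.656) = 9.846^1.524 ≈ 32.67 hPa.
P_c ≤ 1012 − 32.67 = 979.33, so the highest integer P_c is 979 hPa.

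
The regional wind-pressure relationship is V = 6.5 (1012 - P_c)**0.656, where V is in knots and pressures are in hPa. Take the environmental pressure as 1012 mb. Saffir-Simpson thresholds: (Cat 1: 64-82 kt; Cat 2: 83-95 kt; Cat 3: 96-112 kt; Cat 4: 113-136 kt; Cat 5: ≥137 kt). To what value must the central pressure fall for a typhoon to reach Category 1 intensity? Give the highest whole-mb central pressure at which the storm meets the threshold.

979 mb

Category 1 begins at V = 64 kt.
Required ΔP = (64/6.5)^(1/0.656) = 9.846^1.524 ≈ 32.67 mb.
P_c ≤ 1012 − 32.67 = 979.33, so the highest integer P_c is 979 mb.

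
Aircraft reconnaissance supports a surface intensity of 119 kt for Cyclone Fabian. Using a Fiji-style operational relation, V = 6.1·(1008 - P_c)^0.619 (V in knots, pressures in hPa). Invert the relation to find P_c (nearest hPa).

ΔP = (V / 6.1)^(1/0.619) = (119/6.1)^1.616.
119/6.1 = 19.508; 19.508^1.616 ≈ 121.44 hPa.
P_c = 1008 − 121.44 = 886.56 ≈ 887 hPa.

887 hPa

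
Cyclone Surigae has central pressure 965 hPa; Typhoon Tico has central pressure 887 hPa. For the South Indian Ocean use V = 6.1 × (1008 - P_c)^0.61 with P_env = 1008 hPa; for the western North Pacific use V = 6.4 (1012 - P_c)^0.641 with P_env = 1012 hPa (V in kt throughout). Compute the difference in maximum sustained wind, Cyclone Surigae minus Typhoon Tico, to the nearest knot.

-81 kt

Cyclone Surigae: ΔP = 43; V ≈ 6.1 × 43^0.61 ≈ 60.50 kt.
Typhoon Tico: ΔP = 125; V ≈ 6.4 × 125^0.641 ≈ 141.35 kt.
Difference ≈ 60.50 − 141.35 = -80.85 → -81 kt.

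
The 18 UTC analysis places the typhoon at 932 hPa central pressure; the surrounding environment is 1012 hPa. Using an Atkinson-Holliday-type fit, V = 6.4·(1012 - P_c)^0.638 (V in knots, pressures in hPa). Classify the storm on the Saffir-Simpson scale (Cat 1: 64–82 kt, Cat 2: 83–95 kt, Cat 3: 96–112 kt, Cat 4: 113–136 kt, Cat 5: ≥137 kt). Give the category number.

ΔP = 1012 − 932 = 80 hPa.
V ≈ 6.4 × 80^0.638 = 6.4 × 16.37 ≈ 105 kt.
105 kt falls in the Category 3 band.

3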